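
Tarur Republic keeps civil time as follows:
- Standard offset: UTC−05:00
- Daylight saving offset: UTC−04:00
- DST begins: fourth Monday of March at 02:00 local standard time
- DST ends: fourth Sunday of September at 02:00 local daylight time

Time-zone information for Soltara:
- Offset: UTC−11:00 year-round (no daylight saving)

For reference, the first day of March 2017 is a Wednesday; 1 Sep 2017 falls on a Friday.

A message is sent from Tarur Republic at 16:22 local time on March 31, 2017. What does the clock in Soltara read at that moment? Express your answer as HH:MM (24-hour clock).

09:22

1 March 2017 is a Wednesday, so the first Monday is March 6 and the fourth is March 27.
1 September 2017 is a Friday, so the first Sunday is September 3 and the fourth is September 24.
Daylight saving runs 27 March – 24 September; March 31, 2017 is inside that window, so Tarur Republic is at UTC−04:00.
16:22 Tarur Republic + 4h = 20:22 UTC.
Soltara stays on UTC−11:00 all year.
20:22 UTC − 11h = 09:22 Soltara.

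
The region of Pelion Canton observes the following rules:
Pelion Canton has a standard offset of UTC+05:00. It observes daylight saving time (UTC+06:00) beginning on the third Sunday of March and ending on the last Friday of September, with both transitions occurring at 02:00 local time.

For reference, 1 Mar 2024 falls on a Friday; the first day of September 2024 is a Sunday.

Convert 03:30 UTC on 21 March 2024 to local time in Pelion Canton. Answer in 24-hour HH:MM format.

09:30

1 March 2024 is a Friday, so the first Sunday is March 3 and the third is March 17.
1 September 2024 is a Sunday, so Fridays fall on 6, 13, 20, 27; the last is September 27.
At the standard offset (UTC+05:00), 03:30 UTC + 5h = 08:30 Pelion Canton standard time.
The standard-time date in Pelion Canton, 21 March 2024, falls between 17 March and 27 September, so daylight saving is in effect and Pelion Canton is at UTC+06:00.
03:30 UTC + 6h = 09:30 local.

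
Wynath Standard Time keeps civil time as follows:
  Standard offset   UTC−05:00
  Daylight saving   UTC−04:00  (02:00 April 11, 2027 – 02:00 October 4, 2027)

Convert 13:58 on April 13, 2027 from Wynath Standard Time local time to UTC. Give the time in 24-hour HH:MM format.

17:58

April 13, 2027 falls between 11 April and 4 October, so daylight saving is in effect and Wynath Standard Time is at UTC−04:00.
13:58 local + 4h = 17:58 UTC.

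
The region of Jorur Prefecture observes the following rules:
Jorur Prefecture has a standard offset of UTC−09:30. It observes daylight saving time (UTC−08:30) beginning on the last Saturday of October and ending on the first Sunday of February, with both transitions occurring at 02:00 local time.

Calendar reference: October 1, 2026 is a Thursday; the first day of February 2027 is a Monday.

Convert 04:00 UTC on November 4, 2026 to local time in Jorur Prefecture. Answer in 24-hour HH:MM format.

19:30

1 October 2026 is a Thursday, so Saturdays fall on 3, 10, 17, 24, 31; the last is October 31.
1 February 2027 is a Monday, so the first Sunday is February 7.
At the standard offset (UTC−09:30), 04:00 UTC − 9h30m = 18:30 Jorur Prefecture standard time (rolling into the previous day, 3 November 2026).
The standard-time date in Jorur Prefecture, November 3, 2026, falls between 31 October 2026 and 7 February 2027, so daylight saving is in effect and Jorur Prefecture is at UTC−08:30.
04:00 UTC − 8h30m = 19:30 local (rolling into the previous day, 3 November 2026).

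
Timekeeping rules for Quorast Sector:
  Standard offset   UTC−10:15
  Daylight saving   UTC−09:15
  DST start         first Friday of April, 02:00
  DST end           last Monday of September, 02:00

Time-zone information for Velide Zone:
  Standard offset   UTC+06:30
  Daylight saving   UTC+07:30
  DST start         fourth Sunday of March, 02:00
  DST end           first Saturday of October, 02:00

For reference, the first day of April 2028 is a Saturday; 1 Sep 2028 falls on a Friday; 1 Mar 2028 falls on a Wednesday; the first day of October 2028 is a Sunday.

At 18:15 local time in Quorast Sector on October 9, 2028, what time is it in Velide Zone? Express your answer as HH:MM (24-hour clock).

11:00

1 April 2028 is a Saturday, so the first Friday is April 7.
1 September 2028 is a Friday, so Mondays fall on 4, 11, 18, 25; the last is September 25.
October 9, 2028 is outside the daylight-saving period (7 April – 25 September), so Quorast Sector is on standard time, UTC−10:15.
18:15 Quorast Sector + 10h15m = 04:30 UTC (rolling into the next day, 10 October 2028).
1 March 2028 is a Wednesday, so the first Sunday is March 5 and the fourth is March 26.
1 October 2028 is a Sunday, so the first Saturday is October 7.
At the standard offset (UTC+06:30), 04:30 UTC + 6h30m = 11:00 Velide Zone standard time.
Daylight saving runs 26 March – 7 October; the standard-time date in Velide Zone, October 10, 2028, is outside that window, so Velide Zone is on standard time at UTC+06:30.
04:30 UTC + 6h30m = 11:00 Velide Zone.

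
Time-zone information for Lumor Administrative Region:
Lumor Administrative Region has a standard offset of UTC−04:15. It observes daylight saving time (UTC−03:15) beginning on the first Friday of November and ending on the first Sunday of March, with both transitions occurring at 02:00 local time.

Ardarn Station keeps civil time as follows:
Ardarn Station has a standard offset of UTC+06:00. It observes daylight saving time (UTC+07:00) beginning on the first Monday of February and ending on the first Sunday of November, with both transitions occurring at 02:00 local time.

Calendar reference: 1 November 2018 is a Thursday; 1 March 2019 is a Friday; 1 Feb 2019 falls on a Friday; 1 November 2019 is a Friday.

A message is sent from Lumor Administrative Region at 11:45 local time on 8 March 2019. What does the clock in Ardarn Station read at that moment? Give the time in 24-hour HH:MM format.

23:00

1 November 2018 is a Thursday, so the first Friday is November 2.
1 March 2019 is a Friday, so the first Sunday is March 3.
Daylight saving runs 2 November 2018 – 3 March 2019; 8 March 2019 is outside that window, so Lumor Administrative Region is on standard time at UTC−04:15.
11:45 Lumor Administrative Region + 4h15m = 16:00 UTC.
1 February 2019 is a Friday, so the first Monday is February 4.
1 November 2019 is a Friday, so the first Sunday is November 3.
At the standard offset (UTC+06:00), 16:00 UTC + 6h = 22:00 Ardarn Station standard time.
The standard-time date in Ardarn Station, 8 March 2019, falls between 4 February and 3 November, so daylight saving is in effect and Ardarn Station is at UTC+07:00.
16:00 UTC + 7h = 23:00 Ardarn Station.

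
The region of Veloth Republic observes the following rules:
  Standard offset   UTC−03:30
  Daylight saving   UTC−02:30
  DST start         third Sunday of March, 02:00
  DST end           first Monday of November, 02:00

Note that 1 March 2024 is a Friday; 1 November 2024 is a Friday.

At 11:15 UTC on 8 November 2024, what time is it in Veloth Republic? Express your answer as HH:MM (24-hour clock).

1 March 2024 is a Friday, so the first Sunday is March 3 and the third is March 17.
1 November 2024 is a Friday, so the first Monday is November 4.
At the standard offset (UTC−03:30), 11:15 UTC − 3h30m = 07:45 Veloth Republic standard time.
The standard-time date in Veloth Republic, 8 November 2024, is outside the daylight-saving period (17 March – 4 November), so Veloth Republic is on standard time, UTC−03:30.
11:15 UTC − 3h30m = 07:45 local.

07:45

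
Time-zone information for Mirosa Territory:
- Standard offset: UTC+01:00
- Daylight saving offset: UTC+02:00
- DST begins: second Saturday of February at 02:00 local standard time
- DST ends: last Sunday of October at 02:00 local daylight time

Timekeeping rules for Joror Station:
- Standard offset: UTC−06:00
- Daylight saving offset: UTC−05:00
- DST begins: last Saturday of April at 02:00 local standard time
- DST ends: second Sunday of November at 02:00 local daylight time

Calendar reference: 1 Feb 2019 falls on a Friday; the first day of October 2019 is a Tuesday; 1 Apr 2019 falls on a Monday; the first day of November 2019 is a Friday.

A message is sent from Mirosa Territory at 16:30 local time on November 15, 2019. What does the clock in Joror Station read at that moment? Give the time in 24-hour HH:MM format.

09:30

1 February 2019 is a Friday, so the first Saturday is February 2 and the second is February 9.
1 October 2019 is a Tuesday, so Sundays fall on 6, 13, 20, 27; the last is October 27.
November 15, 2019 is outside the daylight-saving period (9 February – 27 October), so Mirosa Territory is on standard time, UTC+01:00.
16:30 Mirosa Territory − 1h = 15:30 UTC.
1 April 2019 is a Monday, so Saturdays fall on 6, 13, 20, 27; the last is April 27.
1 November 2019 is a Friday, so the first Sunday is November 3 and the second is November 10.
At the standard offset (UTC−06:00), 15:30 UTC − 6h = 09:30 Joror Station standard time.
The standard-time date in Joror Station, November 15, 2019, does not fall between 27 April and 10 November, so daylight saving is not in effect and Joror Station is at UTC−06:00.
15:30 UTC − 6h = 09:30 Joror Station.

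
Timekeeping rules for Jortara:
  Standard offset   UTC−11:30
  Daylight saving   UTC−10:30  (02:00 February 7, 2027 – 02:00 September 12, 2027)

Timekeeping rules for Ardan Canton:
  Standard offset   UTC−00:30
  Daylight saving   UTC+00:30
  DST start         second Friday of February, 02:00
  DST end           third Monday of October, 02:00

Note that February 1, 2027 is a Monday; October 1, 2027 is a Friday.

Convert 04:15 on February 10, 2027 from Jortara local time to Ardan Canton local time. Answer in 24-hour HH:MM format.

14:15

Daylight saving runs 7 February – 12 September; February 10, 2027 is inside that window, so Jortara is at UTC−10:30.
04:15 Jortara + 10h30m = 14:45 UTC.
1 February 2027 is a Monday, so the first Friday is February 5 and the second is February 12.
1 October 2027 is a Friday, so the first Monday is October 4 and the third is October 18.
At the standard offset (UTC−00:30), 14:45 UTC − 0h30m = 14:15 Ardan Canton standard time.
The standard-time date in Ardan Canton, February 10, 2027, is outside the daylight-saving period (12 February – 18 October), so Ardan Canton is on standard time, UTC−00:30.
14:45 UTC − 0h30m = 14:15 Ardan Canton.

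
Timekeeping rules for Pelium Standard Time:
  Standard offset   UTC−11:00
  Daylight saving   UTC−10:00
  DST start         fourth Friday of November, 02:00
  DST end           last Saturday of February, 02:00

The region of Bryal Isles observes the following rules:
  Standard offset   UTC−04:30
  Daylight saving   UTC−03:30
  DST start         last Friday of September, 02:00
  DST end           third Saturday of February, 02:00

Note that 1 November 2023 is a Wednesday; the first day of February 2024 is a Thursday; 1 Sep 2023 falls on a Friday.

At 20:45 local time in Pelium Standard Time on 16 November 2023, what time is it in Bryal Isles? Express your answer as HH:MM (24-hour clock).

04:15

1 November 2023 is a Wednesday, so the first Friday is November 3 and the fourth is November 24.
1 February 2024 is a Thursday, so Saturdays fall on 3, 10, 17, 24; the last is February 24.
16 November 2023 is outside the daylight-saving period (24 November 2023 – 24 February 2024), so Pelium Standard Time is on standard time, UTC−11:00.
20:45 Pelium Standard Time + 11h = 07:45 UTC (rolling into the next day, 17 November 2023).
1 September 2023 is a Friday, so Fridays fall on 1, 8, 15, 22, 29; the last is September 29.
1 February 2024 is a Thursday, so the first Saturday is February 3 and the third is February 17.
At the standard offset (UTC−04:30), 07:45 UTC − 4h30m = 03:15 Bryal Isles standard time.
Daylight saving runs 29 September 2023 – 17 February 2024; the standard-time date in Bryal Isles, 17 November 2023, is inside that window, so Bryal Isles is at UTC−03:30.
07:45 UTC − 3h30m = 04:15 Bryal Isles.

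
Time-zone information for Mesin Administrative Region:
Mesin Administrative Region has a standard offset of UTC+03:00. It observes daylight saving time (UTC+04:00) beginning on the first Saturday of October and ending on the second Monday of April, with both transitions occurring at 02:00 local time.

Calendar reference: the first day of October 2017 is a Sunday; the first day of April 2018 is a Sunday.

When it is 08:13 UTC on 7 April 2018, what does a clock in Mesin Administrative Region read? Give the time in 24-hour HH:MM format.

12:13

1 October 2017 is a Sunday, so the first Saturday is October 7.
1 April 2018 is a Sunday, so the first Monday is April 2 and the second is April 9.
At the standard offset (UTC+03:00), 08:13 UTC + 3h = 11:13 Mesin Administrative Region standard time.
The standard-time date in Mesin Administrative Region, 7 April 2018, falls between 7 October 2017 and 9 April 2018, so daylight saving is in effect and Mesin Administrative Region is at UTC+04:00.
08:13 UTC + 4h = 12:13 local.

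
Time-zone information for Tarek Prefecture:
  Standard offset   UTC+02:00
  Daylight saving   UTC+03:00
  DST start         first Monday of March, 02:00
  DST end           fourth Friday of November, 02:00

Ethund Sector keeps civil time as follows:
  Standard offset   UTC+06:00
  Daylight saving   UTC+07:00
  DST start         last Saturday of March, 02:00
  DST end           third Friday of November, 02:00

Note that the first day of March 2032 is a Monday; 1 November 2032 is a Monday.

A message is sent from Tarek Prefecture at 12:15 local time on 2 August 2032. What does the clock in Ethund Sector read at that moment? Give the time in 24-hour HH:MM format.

1 March 2032 is a Monday, so the first Monday is March 1.
1 November 2032 is a Monday, so the first Friday is November 5 and the fourth is November 26.
2 August 2032 falls between 1 March and 26 November, so daylight saving is in effect and Tarek Prefecture is at UTC+03:00.
12:15 Tarek Prefecture − 3h = 09:15 UTC.
1 March 2032 is a Monday, so Saturdays fall on 6, 13, 20, 27; the last is March 27.
1 November 2032 is a Monday, so the first Friday is November 5 and the third is November 19.
At the standard offset (UTC+06:00), 09:15 UTC + 6h = 15:15 Ethund Sector standard time.
The standard-time date in Ethund Sector, 2 August 2032, lies within the daylight-saving period (27 March – 19 November), so Ethund Sector is on daylight time, UTC+07:00.
09:15 UTC + 7h = 16:15 Ethund Sector.

16:15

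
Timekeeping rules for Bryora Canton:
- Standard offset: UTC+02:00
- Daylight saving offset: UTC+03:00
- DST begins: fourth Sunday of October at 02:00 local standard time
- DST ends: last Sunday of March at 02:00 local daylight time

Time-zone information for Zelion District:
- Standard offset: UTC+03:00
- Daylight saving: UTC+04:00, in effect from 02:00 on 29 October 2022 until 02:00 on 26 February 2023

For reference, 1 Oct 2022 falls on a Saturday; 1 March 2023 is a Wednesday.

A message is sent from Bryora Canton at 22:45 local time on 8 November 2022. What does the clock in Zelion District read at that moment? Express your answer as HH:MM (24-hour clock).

23:45

1 October 2022 is a Saturday, so the first Sunday is October 2 and the fourth is October 23.
1 March 2023 is a Wednesday, so Sundays fall on 5, 12, 19, 26; the last is March 26.
Daylight saving runs 23 October 2022 – 26 March 2023; 8 November 2022 is inside that window, so Bryora Canton is at UTC+03:00.
22:45 Bryora Canton − 3h = 19:45 UTC.
At the standard offset (UTC+03:00), 19:45 UTC + 3h = 22:45 Zelion District standard time.
The standard-time date in Zelion District, 8 November 2022, lies within the daylight-saving period (29 October 2022 – 26 February 2023), so Zelion District is on daylight time, UTC+04:00.
19:45 UTC + 4h = 23:45 Zelion District.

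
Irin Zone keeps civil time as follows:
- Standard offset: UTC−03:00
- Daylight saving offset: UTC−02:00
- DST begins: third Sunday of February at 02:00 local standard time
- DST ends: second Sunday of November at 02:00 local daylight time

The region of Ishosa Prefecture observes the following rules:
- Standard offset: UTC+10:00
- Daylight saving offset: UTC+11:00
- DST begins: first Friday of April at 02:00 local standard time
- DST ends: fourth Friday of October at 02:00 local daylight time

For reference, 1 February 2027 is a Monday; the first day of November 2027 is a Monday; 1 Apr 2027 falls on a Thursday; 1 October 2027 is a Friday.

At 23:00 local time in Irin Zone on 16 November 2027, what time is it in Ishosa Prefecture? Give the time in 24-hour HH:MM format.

12:00

1 February 2027 is a Monday, so the first Sunday is February 7 and the third is February 21.
1 November 2027 is a Monday, so the first Sunday is November 7 and the second is November 14.
Daylight saving runs 21 February – 14 November; 16 November 2027 is outside that window, so Irin Zone is on standard time at UTC−03:00.
23:00 Irin Zone + 3h = 02:00 UTC (rolling into the next day, 17 November 2027).
1 April 2027 is a Thursday, so the first Friday is April 2.
1 October 2027 is a Friday, so the first Friday is October 1 and the fourth is October 22.
At the standard offset (UTC+10:00), 02:00 UTC + 10h = 12:00 Ishosa Prefecture standard time.
The standard-time date in Ishosa Prefecture, 17 November 2027, is outside the daylight-saving period (2 April – 22 October), so Ishosa Prefecture is on standard time, UTC+10:00.
02:00 UTC + 10h = 12:00 Ishosa Prefecture.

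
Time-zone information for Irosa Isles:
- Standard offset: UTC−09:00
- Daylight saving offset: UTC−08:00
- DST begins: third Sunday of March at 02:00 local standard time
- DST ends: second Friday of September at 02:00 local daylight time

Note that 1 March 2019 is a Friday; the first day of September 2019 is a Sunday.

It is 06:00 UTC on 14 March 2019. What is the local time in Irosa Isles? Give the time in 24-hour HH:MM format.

21:00

1 March 2019 is a Friday, so the first Sunday is March 3 and the third is March 17.
1 September 2019 is a Sunday, so the first Friday is September 6 and the second is September 13.
At the standard offset (UTC−09:00), 06:00 UTC − 9h = 21:00 Irosa Isles standard time (rolling into the previous day, 13 March 2019).
Daylight saving runs 17 March – 13 September; the standard-time date in Irosa Isles, 13 March 2019, is outside that window, so Irosa Isles is on standard time at UTC−09:00.
06:00 UTC − 9h = 21:00 local (rolling into the previous day, 13 March 2019).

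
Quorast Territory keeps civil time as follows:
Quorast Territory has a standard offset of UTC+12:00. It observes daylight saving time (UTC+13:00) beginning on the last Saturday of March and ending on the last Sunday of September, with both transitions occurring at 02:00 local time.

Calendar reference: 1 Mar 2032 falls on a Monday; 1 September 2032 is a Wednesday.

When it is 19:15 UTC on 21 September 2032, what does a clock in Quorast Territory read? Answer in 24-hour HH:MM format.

1 March 2032 is a Monday, so Saturdays fall on 6, 13, 20, 27; the last is March 27.
1 September 2032 is a Wednesday, so Sundays fall on 5, 12, 19, 26; the last is September 26.
At the standard offset (UTC+12:00), 19:15 UTC + 12h = 07:15 Quorast Territory standard time (rolling into the next day, 22 September 2032).
The standard-time date in Quorast Territory, 22 September 2032, falls between 27 March and 26 September, so daylight saving is in effect and Quorast Territory is at UTC+13:00.
19:15 UTC + 13h = 08:15 local (rolling into the next day, 22 September 2032).

08:15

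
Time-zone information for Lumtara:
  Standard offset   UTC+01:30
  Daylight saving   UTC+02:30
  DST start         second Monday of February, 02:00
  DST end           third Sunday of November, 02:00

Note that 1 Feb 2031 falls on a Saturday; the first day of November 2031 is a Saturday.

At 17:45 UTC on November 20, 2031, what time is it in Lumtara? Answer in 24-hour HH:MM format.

19:15

1 February 2031 is a Saturday, so the first Monday is February 3 and the second is February 10.
1 November 2031 is a Saturday, so the first Sunday is November 2 and the third is November 16.
At the standard offset (UTC+01:30), 17:45 UTC + 1h30m = 19:15 Lumtara standard time.
Daylight saving runs 10 February – 16 November; the standard-time date in Lumtara, November 20, 2031, is outside that window, so Lumtara is on standard time at UTC+01:30.
17:45 UTC + 1h30m = 19:15 local.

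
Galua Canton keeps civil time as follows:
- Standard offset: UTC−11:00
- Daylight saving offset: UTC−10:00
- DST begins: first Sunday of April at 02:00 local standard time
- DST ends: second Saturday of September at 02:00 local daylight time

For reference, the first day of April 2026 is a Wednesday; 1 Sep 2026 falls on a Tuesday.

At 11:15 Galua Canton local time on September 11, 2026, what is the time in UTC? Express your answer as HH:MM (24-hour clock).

1 April 2026 is a Wednesday, so the first Sunday is April 5.
1 September 2026 is a Tuesday, so the first Saturday is September 5 and the second is September 12.
September 11, 2026 lies within the daylight-saving period (5 April – 12 September), so Galua Canton is on daylight time, UTC−10:00.
11:15 local + 10h = 21:15 UTC.

21:15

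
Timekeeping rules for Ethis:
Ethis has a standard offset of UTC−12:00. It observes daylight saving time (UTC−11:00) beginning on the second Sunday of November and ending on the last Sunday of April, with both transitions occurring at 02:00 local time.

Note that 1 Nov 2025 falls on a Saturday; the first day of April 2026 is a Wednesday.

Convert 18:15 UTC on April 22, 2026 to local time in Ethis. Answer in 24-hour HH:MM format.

1 November 2025 is a Saturday, so the first Sunday is November 2 and the second is November 9.
1 April 2026 is a Wednesday, so Sundays fall on 5, 12, 19, 26; the last is April 26.
At the standard offset (UTC−12:00), 18:15 UTC − 12h = 06:15 Ethis standard time.
The standard-time date in Ethis, April 22, 2026, lies within the daylight-saving period (9 November 2025 – 26 April 2026), so Ethis is on daylight time, UTC−11:00.
18:15 UTC − 11h = 07:15 local.

07:15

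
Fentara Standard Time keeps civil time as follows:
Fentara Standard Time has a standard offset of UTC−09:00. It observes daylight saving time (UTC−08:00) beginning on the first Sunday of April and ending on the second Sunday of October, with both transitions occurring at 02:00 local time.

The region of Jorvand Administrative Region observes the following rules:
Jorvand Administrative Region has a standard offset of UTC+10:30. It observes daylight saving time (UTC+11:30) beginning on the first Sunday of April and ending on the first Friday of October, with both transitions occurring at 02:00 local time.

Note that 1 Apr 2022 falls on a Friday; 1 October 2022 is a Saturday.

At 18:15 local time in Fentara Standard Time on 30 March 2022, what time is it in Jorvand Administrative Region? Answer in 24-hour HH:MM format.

1 April 2022 is a Friday, so the first Sunday is April 3.
1 October 2022 is a Saturday, so the first Sunday is October 2 and the second is October 9.
30 March 2022 does not fall between 3 April and 9 October, so daylight saving is not in effect and Fentara Standard Time is at UTC−09:00.
18:15 Fentara Standard Time + 9h = 03:15 UTC (rolling into the next day, 31 March 2022).
1 April 2022 is a Friday, so the first Sunday is April 3.
1 October 2022 is a Saturday, so the first Friday is October 7.
At the standard offset (UTC+10:30), 03:15 UTC + 10h30m = 13:45 Jorvand Administrative Region standard time.
The standard-time date in Jorvand Administrative Region, 31 March 2022, is outside the daylight-saving period (3 April – 7 October), so Jorvand Administrative Region is on standard time, UTC+10:30.
03:15 UTC + 10h30m = 13:45 Jorvand Administrative Region.

13:45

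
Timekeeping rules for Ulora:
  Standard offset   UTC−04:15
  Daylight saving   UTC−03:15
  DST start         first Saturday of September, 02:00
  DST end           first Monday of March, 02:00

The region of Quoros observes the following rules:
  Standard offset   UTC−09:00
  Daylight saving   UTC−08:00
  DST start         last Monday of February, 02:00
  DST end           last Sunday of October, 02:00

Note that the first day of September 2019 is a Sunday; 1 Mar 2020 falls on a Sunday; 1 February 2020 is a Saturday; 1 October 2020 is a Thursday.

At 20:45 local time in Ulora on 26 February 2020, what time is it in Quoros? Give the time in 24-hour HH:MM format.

16:00

1 September 2019 is a Sunday, so the first Saturday is September 7.
1 March 2020 is a Sunday, so the first Monday is March 2.
Daylight saving runs 7 September 2019 – 2 March 2020; 26 February 2020 is inside that window, so Ulora is at UTC−03:15.
20:45 Ulora + 3h15m = 00:00 UTC (rolling into the next day, 27 February 2020).
1 February 2020 is a Saturday, so Mondays fall on 3, 10, 17, 24; the last is February 24.
1 October 2020 is a Thursday, so Sundays fall on 4, 11, 18, 25; the last is October 25.
At the standard offset (UTC−09:00), 00:00 UTC − 9h = 15:00 Quoros standard time (rolling into the previous day, 26 February 2020).
The standard-time date in Quoros, 26 February 2020, falls between 24 February and 25 October, so daylight saving is in effect and Quoros is at UTC−08:00.
00:00 UTC − 8h = 16:00 Quoros (rolling into the previous day, 26 February 2020).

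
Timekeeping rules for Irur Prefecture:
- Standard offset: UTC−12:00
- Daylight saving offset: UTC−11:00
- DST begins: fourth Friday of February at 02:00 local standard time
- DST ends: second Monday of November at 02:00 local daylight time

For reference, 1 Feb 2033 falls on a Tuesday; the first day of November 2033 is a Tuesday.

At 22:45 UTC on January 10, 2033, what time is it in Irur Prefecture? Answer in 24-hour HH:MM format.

10:45

1 February 2033 is a Tuesday, so the first Friday is February 4 and the fourth is February 25.
1 November 2033 is a Tuesday, so the first Monday is November 7 and the second is November 14.
At the standard offset (UTC−12:00), 22:45 UTC − 12h = 10:45 Irur Prefecture standard time.
The standard-time date in Irur Prefecture, January 10, 2033, is outside the daylight-saving period (25 February – 14 November), so Irur Prefecture is on standard time, UTC−12:00.
22:45 UTC − 12h = 10:45 local.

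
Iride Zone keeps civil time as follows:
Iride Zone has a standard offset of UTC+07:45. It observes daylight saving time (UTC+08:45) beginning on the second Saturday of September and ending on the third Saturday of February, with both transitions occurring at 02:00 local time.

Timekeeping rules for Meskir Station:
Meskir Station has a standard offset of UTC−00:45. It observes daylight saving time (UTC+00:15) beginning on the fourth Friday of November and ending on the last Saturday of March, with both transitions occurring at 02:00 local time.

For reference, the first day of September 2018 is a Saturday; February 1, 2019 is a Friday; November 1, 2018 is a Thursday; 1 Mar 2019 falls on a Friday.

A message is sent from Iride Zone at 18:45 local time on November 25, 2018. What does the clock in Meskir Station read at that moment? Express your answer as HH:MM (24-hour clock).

1 September 2018 is a Saturday, so the first Saturday is September 1 and the second is September 8.
1 February 2019 is a Friday, so the first Saturday is February 2 and the third is February 16.
Daylight saving runs 8 September 2018 – 16 February 2019; November 25, 2018 is inside that window, so Iride Zone is at UTC+08:45.
18:45 Iride Zone − 8h45m = 10:00 UTC.
1 November 2018 is a Thursday, so the first Friday is November 2 and the fourth is November 23.
1 March 2019 is a Friday, so Saturdays fall on 2, 9, 16, 23, 30; the last is March 30.
At the standard offset (UTC−00:45), 10:00 UTC − 0h45m = 09:15 Meskir Station standard time.
Daylight saving runs 23 November 2018 – 30 March 2019; the standard-time date in Meskir Station, November 25, 2018, is inside that window, so Meskir Station is at UTC+00:15.
10:00 UTC + 0h15m = 10:15 Meskir Station.

10:15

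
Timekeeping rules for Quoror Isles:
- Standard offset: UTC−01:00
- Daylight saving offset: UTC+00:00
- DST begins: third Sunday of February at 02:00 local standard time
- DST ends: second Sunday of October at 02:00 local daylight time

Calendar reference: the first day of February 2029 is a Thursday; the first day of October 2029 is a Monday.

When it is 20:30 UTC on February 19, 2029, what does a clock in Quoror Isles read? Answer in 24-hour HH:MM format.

20:30

1 February 2029 is a Thursday, so the first Sunday is February 4 and the third is February 18.
1 October 2029 is a Monday, so the first Sunday is October 7 and the second is October 14.
At the standard offset (UTC−01:00), 20:30 UTC − 1h = 19:30 Quoror Isles standard time.
Daylight saving runs 18 February – 14 October; the standard-time date in Quoror Isles, February 19, 2029, is inside that window, so Quoror Isles is at UTC+00:00.
20:30 UTC + 0h = 20:30 local.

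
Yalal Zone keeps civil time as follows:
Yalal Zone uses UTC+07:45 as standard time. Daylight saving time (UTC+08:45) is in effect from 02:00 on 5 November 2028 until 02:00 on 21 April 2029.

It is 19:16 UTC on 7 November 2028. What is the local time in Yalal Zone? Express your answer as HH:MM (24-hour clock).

At the standard offset (UTC+07:45), 19:16 UTC + 7h45m = 03:01 Yalal Zone standard time (rolling into the next day, 8 November 2028).
The standard-time date in Yalal Zone, 8 November 2028, lies within the daylight-saving period (5 November 2028 – 21 April 2029), so Yalal Zone is on daylight time, UTC+08:45.
19:16 UTC + 8h45m = 04:01 local (rolling into the next day, 8 November 2028).

04:01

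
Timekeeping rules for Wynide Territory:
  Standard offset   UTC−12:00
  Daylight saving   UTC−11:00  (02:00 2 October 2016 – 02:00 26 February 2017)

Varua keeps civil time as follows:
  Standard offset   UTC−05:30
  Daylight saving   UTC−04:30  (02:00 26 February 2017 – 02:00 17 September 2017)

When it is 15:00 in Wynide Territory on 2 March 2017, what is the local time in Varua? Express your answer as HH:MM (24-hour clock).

22:30

Daylight saving runs 2 October 2016 – 26 February 2017; 2 March 2017 is outside that window, so Wynide Territory is on standard time at UTC−12:00.
15:00 Wynide Territory + 12h = 03:00 UTC (rolling into the next day, 3 March 2017).
At the standard offset (UTC−05:30), 03:00 UTC − 5h30m = 21:30 Varua standard time (rolling into the previous day, 2 March 2017).
Daylight saving runs 26 February – 17 September; the standard-time date in Varua, 2 March 2017, is inside that window, so Varua is at UTC−04:30.
03:00 UTC − 4h30m = 22:30 Varua (rolling into the previous day, 2 March 2017).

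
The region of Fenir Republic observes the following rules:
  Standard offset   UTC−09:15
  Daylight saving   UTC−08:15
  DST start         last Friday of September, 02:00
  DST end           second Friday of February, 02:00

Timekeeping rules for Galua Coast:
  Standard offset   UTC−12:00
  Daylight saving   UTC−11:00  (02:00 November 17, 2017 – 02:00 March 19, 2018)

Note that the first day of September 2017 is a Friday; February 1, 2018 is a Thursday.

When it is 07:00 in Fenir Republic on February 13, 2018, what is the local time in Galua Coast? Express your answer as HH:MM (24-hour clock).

05:15

1 September 2017 is a Friday, so Fridays fall on 1, 8, 15, 22, 29; the last is September 29.
1 February 2018 is a Thursday, so the first Friday is February 2 and the second is February 9.
February 13, 2018 does not fall between 29 September 2017 and 9 February 2018, so daylight saving is not in effect and Fenir Republic is at UTC−09:15.
07:00 Fenir Republic + 9h15m = 16:15 UTC.
At the standard offset (UTC−12:00), 16:15 UTC − 12h = 04:15 Galua Coast standard time.
The standard-time date in Galua Coast, February 13, 2018, lies within the daylight-saving period (17 November 2017 – 19 March 2018), so Galua Coast is on daylight time, UTC−11:00.
16:15 UTC − 11h = 05:15 Galua Coast.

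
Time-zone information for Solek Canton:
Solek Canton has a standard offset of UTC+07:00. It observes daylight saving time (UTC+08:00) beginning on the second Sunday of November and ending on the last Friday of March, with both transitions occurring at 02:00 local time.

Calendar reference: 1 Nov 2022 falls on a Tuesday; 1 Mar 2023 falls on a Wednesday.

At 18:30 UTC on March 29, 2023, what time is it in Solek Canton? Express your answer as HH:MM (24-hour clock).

1 November 2022 is a Tuesday, so the first Sunday is November 6 and the second is November 13.
1 March 2023 is a Wednesday, so Fridays fall on 3, 10, 17, 24, 31; the last is March 31.
At the standard offset (UTC+07:00), 18:30 UTC + 7h = 01:30 Solek Canton standard time (rolling into the next day, 30 March 2023).
The standard-time date in Solek Canton, March 30, 2023, lies within the daylight-saving period (13 November 2022 – 31 March 2023), so Solek Canton is on daylight time, UTC+08:00.
18:30 UTC + 8h = 02:30 local (rolling into the next day, 30 March 2023).

02:30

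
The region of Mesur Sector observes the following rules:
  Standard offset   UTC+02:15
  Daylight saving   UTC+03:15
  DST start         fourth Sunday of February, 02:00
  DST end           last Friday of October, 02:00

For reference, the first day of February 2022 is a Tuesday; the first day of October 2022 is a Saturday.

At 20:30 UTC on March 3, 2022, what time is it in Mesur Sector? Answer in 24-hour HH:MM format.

1 February 2022 is a Tuesday, so the first Sunday is February 6 and the fourth is February 27.
1 October 2022 is a Saturday, so Fridays fall on 7, 14, 21, 28; the last is October 28.
At the standard offset (UTC+02:15), 20:30 UTC + 2h15m = 22:45 Mesur Sector standard time.
The standard-time date in Mesur Sector, March 3, 2022, falls between 27 February and 28 October, so daylight saving is in effect and Mesur Sector is at UTC+03:15.
20:30 UTC + 3h15m = 23:45 local.

23:45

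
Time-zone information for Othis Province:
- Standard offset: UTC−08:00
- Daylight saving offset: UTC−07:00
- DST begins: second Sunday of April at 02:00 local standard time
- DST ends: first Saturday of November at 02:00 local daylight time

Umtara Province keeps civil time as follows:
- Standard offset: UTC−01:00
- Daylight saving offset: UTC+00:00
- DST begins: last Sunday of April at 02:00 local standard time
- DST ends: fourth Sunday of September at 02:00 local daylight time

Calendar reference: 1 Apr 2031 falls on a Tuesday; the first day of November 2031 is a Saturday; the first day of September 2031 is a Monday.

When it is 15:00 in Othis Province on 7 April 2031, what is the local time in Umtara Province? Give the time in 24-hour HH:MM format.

1 April 2031 is a Tuesday, so the first Sunday is April 6 and the second is April 13.
1 November 2031 is a Saturday, so the first Saturday is November 1.
7 April 2031 does not fall between 13 April and 1 November, so daylight saving is not in effect and Othis Province is at UTC−08:00.
15:00 Othis Province + 8h = 23:00 UTC.
1 April 2031 is a Tuesday, so Sundays fall on 6, 13, 20, 27; the last is April 27.
1 September 2031 is a Monday, so the first Sunday is September 7 and the fourth is September 28.
At the standard offset (UTC−01:00), 23:00 UTC − 1h = 22:00 Umtara Province standard time.
The standard-time date in Umtara Province, 7 April 2031, is outside the daylight-saving period (27 April – 28 September), so Umtara Province is on standard time, UTC−01:00.
23:00 UTC − 1h = 22:00 Umtara Province.

22:00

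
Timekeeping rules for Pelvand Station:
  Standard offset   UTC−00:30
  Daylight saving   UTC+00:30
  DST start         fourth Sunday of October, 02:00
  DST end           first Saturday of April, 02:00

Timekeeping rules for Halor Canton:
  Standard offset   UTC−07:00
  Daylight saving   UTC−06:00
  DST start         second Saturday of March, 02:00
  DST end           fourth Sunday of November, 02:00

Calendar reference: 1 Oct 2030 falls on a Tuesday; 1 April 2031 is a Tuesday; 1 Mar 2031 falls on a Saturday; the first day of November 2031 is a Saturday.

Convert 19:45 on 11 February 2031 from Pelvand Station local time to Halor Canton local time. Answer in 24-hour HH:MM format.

1 October 2030 is a Tuesday, so the first Sunday is October 6 and the fourth is October 27.
1 April 2031 is a Tuesday, so the first Saturday is April 5.
Daylight saving runs 27 October 2030 – 5 April 2031; 11 February 2031 is inside that window, so Pelvand Station is at UTC+00:30.
19:45 Pelvand Station − 0h30m = 19:15 UTC.
1 March 2031 is a Saturday, so the first Saturday is March 1 and the second is March 8.
1 November 2031 is a Saturday, so the first Sunday is November 2 and the fourth is November 23.
At the standard offset (UTC−07:00), 19:15 UTC − 7h = 12:15 Halor Canton standard time.
The standard-time date in Halor Canton, 11 February 2031, does not fall between 8 March and 23 November, so daylight saving is not in effect and Halor Canton is at UTC−07:00.
19:15 UTC − 7h = 12:15 Halor Canton.

12:15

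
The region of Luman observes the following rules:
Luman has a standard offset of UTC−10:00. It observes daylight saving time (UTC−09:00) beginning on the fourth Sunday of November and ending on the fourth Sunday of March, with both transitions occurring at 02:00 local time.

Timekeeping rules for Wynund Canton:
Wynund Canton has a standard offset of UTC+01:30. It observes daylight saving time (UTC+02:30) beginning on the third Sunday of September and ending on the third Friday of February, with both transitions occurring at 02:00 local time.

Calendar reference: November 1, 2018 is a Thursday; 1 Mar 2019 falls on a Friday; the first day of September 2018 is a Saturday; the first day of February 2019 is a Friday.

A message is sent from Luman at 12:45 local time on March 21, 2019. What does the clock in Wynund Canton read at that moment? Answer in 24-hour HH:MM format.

1 November 2018 is a Thursday, so the first Sunday is November 4 and the fourth is November 25.
1 March 2019 is a Friday, so the first Sunday is March 3 and the fourth is March 24.
Daylight saving runs 25 November 2018 – 24 March 2019; March 21, 2019 is inside that window, so Luman is at UTC−09:00.
12:45 Luman + 9h = 21:45 UTC.
1 September 2018 is a Saturday, so the first Sunday is September 2 and the third is September 16.
1 February 2019 is a Friday, so the first Friday is February 1 and the third is February 15.
At the standard offset (UTC+01:30), 21:45 UTC + 1h30m = 23:15 Wynund Canton standard time.
The standard-time date in Wynund Canton, March 21, 2019, is outside the daylight-saving period (16 September 2018 – 15 February 2019), so Wynund Canton is on standard time, UTC+01:30.
21:45 UTC + 1h30m = 23:15 Wynund Canton.

23:15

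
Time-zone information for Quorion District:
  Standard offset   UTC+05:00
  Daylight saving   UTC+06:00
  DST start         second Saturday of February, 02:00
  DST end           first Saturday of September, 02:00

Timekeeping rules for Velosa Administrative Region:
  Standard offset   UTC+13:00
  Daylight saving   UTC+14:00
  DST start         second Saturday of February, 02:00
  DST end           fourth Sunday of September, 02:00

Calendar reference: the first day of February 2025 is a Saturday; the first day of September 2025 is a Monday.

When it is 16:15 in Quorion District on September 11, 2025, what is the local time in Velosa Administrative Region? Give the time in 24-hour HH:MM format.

01:15

1 February 2025 is a Saturday, so the first Saturday is February 1 and the second is February 8.
1 September 2025 is a Monday, so the first Saturday is September 6.
September 11, 2025 is outside the daylight-saving period (8 February – 6 September), so Quorion District is on standard time, UTC+05:00.
16:15 Quorion District − 5h = 11:15 UTC.
1 February 2025 is a Saturday, so the first Saturday is February 1 and the second is February 8.
1 September 2025 is a Monday, so the first Sunday is September 7 and the fourth is September 28.
At the standard offset (UTC+13:00), 11:15 UTC + 13h = 00:15 Velosa Administrative Region standard time (rolling into the next day, 12 September 2025).
Daylight saving runs 8 February – 28 September; the standard-time date in Velosa Administrative Region, September 12, 2025, is inside that window, so Velosa Administrative Region is at UTC+14:00.
11:15 UTC + 14h = 01:15 Velosa Administrative Region (rolling into the next day, 12 September 2025).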